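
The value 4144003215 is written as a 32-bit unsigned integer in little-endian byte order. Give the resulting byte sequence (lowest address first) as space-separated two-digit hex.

4144003215 in hexadecimal, padded to 32 bits, is 0xF700788F.
Split into bytes (most-significant first): F7 00 78 8F.
Little-endian stores the least-significant byte at the lowest address.
So at ascending addresses the bytes are 8F 78 00 F7.

8F 78 00 F7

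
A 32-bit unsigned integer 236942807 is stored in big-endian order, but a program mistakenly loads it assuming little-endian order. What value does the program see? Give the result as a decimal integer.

3614777102

236942807 in 32-bit hexadecimal is 0x0E1F75D7.
Stored big-endian, the bytes at ascending addresses are 0E 1F 75 D7.
Read back as little-endian, the first byte is least significant, giving 0xD7751F0E.
0xD7751F0E = 3614777102.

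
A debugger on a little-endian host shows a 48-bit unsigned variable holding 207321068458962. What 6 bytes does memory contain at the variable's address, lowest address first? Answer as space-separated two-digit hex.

D2 D3 A3 B2 8E BC

207321068458962 in hexadecimal, padded to 48 bits, is 0xBC8EB2A3D3D2.
Split into bytes (most-significant first): BC 8E B2 A3 D3 D2.
In little-endian order the low byte comes first in memory.
So at ascending addresses the bytes are D2 D3 A3 B2 8E BC.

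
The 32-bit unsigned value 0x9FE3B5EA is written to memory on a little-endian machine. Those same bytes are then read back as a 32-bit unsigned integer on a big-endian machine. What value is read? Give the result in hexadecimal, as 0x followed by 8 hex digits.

0xEAB5E39F

Stored little-endian, the bytes at ascending addresses are EA B5 E3 9F.
Read back as big-endian, the last byte is least significant, giving 0xEAB5E39F.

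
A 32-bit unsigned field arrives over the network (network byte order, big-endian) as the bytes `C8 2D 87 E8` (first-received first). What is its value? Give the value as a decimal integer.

3358427112

Big-endian stores the most-significant byte at the lowest address.
The bytes are already most-significant first: 0xC82D87E8.
0xC82D87E8 = 3358427112.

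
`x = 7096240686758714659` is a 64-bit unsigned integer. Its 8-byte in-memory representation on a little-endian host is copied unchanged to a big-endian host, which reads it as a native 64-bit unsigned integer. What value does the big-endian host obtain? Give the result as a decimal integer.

7096240686758714659 in 64-bit hexadecimal is 0x627AE94E9EED5D23.
Stored little-endian, the bytes at ascending addresses are 23 5D ED 9E 4E E9 7A 62.
Read back as big-endian, the last byte is least significant, giving 0x235DED9E4EE97A62.
0x235DED9E4EE97A62 = 2548454228346108514.

2548454228346108514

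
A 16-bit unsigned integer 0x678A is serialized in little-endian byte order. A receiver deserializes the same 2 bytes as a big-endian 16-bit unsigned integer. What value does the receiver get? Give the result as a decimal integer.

Stored little-endian, the bytes at ascending addresses are 8A 67.
Read back as big-endian, the last byte is least significant, giving 0x8A67.
0x8A67 = 35431.

35431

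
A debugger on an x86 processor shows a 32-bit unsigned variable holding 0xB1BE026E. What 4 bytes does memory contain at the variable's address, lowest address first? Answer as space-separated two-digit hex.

6E 02 BE B1

Split into bytes (most-significant first): B1 BE 02 6E.
Little-endian stores the least-significant byte at the lowest address.
So at ascending addresses the bytes are 6E 02 BE B1.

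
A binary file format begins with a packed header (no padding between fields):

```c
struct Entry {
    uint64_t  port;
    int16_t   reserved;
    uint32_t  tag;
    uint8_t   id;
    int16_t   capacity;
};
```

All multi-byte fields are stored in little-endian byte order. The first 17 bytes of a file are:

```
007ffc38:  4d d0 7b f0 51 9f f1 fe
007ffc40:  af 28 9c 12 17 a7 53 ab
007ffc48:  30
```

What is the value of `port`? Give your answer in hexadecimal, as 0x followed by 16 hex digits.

`port` is the first field, at byte offset 0, occupying 8 bytes.
Bytes at offsets 0..7: 4D D0 7B F0 51 9F F1 FE.
Little-endian stores the least-significant byte at the lowest address.
Reassemble most-significant byte first: FE F1 9F 51 F0 7B D0 4D → 0xFEF19F51F07BD04D.

0xFEF19F51F07BD04D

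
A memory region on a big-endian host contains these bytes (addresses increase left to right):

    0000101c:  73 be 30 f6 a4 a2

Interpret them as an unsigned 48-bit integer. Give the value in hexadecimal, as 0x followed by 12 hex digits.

0x73BE30F6A4A2

Big-endian stores the most-significant byte at the lowest address.
The bytes are already most-significant first: 0x73BE30F6A4A2.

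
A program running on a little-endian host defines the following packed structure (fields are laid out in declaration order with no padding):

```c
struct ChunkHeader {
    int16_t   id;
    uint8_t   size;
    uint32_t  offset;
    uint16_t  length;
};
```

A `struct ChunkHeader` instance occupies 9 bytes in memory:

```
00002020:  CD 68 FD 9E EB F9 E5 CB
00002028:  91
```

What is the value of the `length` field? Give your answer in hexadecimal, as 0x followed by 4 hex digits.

0x91CB

`length` follows `id` (2 B), `size` (1 B), `offset` (4 B), so it starts at offset 2 + 1 + 4 = 7 and occupies 2 bytes.
Bytes at offsets 7..8: CB 91.
Little-endian: lowest address holds the least-significant byte.
Reassemble most-significant byte first: 91 CB → 0x91CB.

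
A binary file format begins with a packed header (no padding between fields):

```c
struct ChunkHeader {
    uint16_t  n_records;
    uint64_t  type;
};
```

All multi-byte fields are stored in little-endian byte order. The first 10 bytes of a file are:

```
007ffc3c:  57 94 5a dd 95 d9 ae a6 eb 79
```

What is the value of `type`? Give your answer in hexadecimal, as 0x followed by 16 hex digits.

`type` follows `n_records` (2 bytes), so it starts at byte offset 2 and occupies 8 bytes.
Bytes at offsets 2..9: 5A DD 95 D9 AE A6 EB 79.
Little-endian: lowest address holds the least-significant byte.
Reassemble most-significant byte first: 79 EB A6 AE D9 95 DD 5A → 0x79EBA6AED995DD5A.

0x79EBA6AED995DD5A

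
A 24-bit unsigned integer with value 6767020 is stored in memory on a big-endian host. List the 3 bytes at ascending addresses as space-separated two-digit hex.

6767020 in hexadecimal, padded to 24 bits, is 0x6741AC.
Split into bytes (most-significant first): 67 41 AC.
In big-endian order the high byte comes first in memory.
So the memory order matches the most-significant-first order: 67 41 AC.

67 41 AC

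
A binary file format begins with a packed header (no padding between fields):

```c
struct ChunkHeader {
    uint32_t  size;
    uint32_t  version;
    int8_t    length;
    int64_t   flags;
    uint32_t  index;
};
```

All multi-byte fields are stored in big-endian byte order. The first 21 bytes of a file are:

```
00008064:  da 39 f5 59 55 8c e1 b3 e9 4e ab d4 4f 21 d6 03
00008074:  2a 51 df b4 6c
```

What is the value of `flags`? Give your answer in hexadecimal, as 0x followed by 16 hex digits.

0x4EABD44F21D6032A

`flags` follows `size` (4 B), `version` (4 B), `length` (1 B), so it starts at offset 4 + 4 + 1 = 9 and occupies 8 bytes.
Bytes at offsets 9..16: 4E AB D4 4F 21 D6 03 2A.
Big-endian: lowest address holds the most-significant byte.
The bytes are already most-significant first: 0x4EABD44F21D6032A.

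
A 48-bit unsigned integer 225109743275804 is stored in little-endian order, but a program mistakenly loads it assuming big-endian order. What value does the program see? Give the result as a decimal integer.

31401721380044

225109743275804 in 48-bit hexadecimal is 0xCCBC72488F1C.
Stored little-endian, the bytes at ascending addresses are 1C 8F 48 72 BC CC.
Read back as big-endian, the last byte is least significant, giving 0x1C8F4872BCCC.
0x1C8F4872BCCC = 31401721380044.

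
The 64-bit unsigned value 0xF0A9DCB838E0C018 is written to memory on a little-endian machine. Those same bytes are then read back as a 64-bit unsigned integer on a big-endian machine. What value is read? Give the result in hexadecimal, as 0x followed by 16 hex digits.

Stored little-endian, the bytes at ascending addresses are 18 C0 E0 38 B8 DC A9 F0.
Read back as big-endian, the last byte is least significant, giving 0x18C0E038B8DCA9F0.

0x18C0E038B8DCA9F0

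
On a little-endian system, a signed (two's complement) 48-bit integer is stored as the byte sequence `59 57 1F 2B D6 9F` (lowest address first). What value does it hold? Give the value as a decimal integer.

-105732781418663

Little-endian: lowest address holds the least-significant byte.
Reassemble most-significant byte first: 9F D6 2B 1F 57 59 → 0x9FD62B1F5759.
Top bit is set, so as a signed 48-bit value this is 0x9FD62B1F5759 − 2^48 = -105732781418663.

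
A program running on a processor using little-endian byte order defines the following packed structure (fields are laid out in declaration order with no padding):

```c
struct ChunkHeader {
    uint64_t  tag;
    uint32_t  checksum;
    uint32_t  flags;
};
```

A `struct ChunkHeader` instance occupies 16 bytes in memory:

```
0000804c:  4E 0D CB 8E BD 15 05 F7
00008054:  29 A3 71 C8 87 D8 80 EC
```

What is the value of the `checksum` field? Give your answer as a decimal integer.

`checksum` follows `tag` (8 bytes), so it starts at byte offset 8 and occupies 4 bytes.
Bytes at offsets 8..11: 29 A3 71 C8.
In little-endian order the low byte comes first in memory.
Reassemble most-significant byte first: C8 71 A3 29 → 0xC871A329.
0xC871A329 = 3362890537.

3362890537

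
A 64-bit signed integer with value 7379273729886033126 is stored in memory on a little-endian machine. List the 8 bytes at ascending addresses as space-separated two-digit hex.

E6 94 3A 3A 5C 72 68 66

7379273729886033126 in hexadecimal, padded to 64 bits, is 0x6668725C3A3A94E6.
Split into bytes (most-significant first): 66 68 72 5C 3A 3A 94 E6.
Little-endian stores the least-significant byte at the lowest address.
So at ascending addresses the bytes are E6 94 3A 3A 5C 72 68 66.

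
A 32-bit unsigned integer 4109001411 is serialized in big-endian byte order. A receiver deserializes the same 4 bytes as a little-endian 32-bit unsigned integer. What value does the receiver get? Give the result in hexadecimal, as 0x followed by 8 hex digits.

0xC362EAF4

4109001411 in 32-bit hexadecimal is 0xF4EA62C3.
Stored big-endian, the bytes at ascending addresses are F4 EA 62 C3.
Read back as little-endian, the first byte is least significant, giving 0xC362EAF4.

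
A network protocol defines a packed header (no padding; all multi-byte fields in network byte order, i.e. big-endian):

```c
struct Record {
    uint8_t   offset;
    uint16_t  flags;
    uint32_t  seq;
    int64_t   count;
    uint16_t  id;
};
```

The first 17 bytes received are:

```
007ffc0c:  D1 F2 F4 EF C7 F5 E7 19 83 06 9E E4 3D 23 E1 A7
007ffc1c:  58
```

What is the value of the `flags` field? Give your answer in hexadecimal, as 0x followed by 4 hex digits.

`flags` follows `offset` (1 byte), so it starts at byte offset 1 and occupies 2 bytes.
Bytes at offsets 1..2: F2 F4.
Big-endian: lowest address holds the most-significant byte.
The bytes are already most-significant first: 0xF2F4.

0xF2F4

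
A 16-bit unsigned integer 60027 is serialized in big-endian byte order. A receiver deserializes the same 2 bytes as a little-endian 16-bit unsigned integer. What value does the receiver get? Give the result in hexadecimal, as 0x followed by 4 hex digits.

0x7BEA

60027 in 16-bit hexadecimal is 0xEA7B.
Stored big-endian, the bytes at ascending addresses are EA 7B.
Read back as little-endian, the first byte is least significant, giving 0x7BEA.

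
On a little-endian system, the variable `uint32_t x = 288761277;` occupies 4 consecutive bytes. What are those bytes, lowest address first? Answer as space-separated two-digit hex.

288761277 in hexadecimal, padded to 32 bits, is 0x113625BD.
Split into bytes (most-significant first): 11 36 25 BD.
Little-endian stores the least-significant byte at the lowest address.
So at ascending addresses the bytes are BD 25 36 11.

BD 25 36 11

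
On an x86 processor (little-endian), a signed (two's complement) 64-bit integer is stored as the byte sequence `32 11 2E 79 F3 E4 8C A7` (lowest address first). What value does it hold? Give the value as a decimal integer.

-6373467638274846414

Little-endian: lowest address holds the least-significant byte.
Reassemble most-significant byte first: A7 8C E4 F3 79 2E 11 32 → 0xA78CE4F3792E1132.
Top bit is set, so as a signed 64-bit value this is 0xA78CE4F3792E1132 − 2^64 = -6373467638274846414.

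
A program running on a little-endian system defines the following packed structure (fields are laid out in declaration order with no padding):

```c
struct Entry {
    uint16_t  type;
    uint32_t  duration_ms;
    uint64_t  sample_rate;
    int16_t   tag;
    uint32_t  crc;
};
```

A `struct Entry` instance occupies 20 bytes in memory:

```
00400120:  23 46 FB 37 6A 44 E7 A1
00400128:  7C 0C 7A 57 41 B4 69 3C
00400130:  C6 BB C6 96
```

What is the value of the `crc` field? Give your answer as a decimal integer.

`crc` follows `type` (2 B), `duration_ms` (4 B), `sample_rate` (8 B), `tag` (2 B), so it starts at offset 2 + 4 + 8 + 2 = 16 and occupies 4 bytes.
Bytes at offsets 16..19: C6 BB C6 96.
In little-endian order the low byte comes first in memory.
Reassemble most-significant byte first: 96 C6 BB C6 → 0x96C6BBC6.
0x96C6BBC6 = 2529606598.

2529606598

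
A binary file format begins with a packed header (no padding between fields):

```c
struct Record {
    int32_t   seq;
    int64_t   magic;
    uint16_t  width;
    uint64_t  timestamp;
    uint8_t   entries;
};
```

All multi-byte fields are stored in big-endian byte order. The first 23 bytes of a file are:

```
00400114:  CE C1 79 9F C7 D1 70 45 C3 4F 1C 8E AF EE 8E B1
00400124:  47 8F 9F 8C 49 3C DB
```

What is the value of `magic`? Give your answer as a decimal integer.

-4048331145097569138

`magic` follows `seq` (4 bytes), so it starts at byte offset 4 and occupies 8 bytes.
Bytes at offsets 4..11: C7 D1 70 45 C3 4F 1C 8E.
Big-endian: lowest address holds the most-significant byte.
The bytes are already most-significant first: 0xC7D17045C34F1C8E.
Top bit is set, so as a signed 64-bit value this is 0xC7D17045C34F1C8E − 2^64 = -4048331145097569138.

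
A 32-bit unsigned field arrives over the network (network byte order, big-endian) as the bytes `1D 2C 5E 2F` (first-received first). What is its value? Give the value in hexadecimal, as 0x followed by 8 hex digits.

Big-endian: lowest address holds the most-significant byte.
The bytes are already most-significant first: 0x1D2C5E2F.

0x1D2C5E2F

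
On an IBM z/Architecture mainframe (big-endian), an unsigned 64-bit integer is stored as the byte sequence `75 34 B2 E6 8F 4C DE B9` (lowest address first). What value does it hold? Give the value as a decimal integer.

Big-endian: lowest address holds the most-significant byte.
The bytes are already most-significant first: 0x7534B2E68F4CDEB9.
0x7534B2E68F4CDEB9 = 8445571904542924473.

8445571904542924473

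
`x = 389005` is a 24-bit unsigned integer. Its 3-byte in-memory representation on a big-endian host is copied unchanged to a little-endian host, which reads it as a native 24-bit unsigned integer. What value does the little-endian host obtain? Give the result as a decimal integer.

9301765

389005 in 24-bit hexadecimal is 0x05EF8D.
Stored big-endian, the bytes at ascending addresses are 05 EF 8D.
Read back as little-endian, the first byte is least significant, giving 0x8DEF05.
0x8DEF05 = 9301765.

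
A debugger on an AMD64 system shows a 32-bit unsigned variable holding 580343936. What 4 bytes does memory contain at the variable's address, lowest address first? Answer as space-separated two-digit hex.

80 58 97 22

580343936 in hexadecimal, padded to 32 bits, is 0x22975880.
Split into bytes (most-significant first): 22 97 58 80.
In little-endian order the low byte comes first in memory.
So at ascending addresses the bytes are 80 58 97 22.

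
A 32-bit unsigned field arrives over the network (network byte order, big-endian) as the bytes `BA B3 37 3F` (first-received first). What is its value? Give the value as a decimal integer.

3132307263

Big-endian: lowest address holds the most-significant byte.
The bytes are already most-significant first: 0xBAB3373F.
0xBAB3373F = 3132307263.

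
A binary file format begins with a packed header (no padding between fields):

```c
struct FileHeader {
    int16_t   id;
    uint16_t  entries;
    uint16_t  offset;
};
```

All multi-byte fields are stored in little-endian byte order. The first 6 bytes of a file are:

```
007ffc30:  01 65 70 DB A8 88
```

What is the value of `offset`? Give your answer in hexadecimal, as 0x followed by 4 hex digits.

0x88A8

`offset` follows `id` (2 B), `entries` (2 B), so it starts at offset 2 + 2 = 4 and occupies 2 bytes.
Bytes at offsets 4..5: A8 88.
Little-endian stores the least-significant byte at the lowest address.
Reassemble most-significant byte first: 88 A8 → 0x88A8.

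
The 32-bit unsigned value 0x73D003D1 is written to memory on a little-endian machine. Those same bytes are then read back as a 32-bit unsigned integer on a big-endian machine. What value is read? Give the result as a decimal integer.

Stored little-endian, the bytes at ascending addresses are D1 03 D0 73.
Read back as big-endian, the last byte is least significant, giving 0xD103D073.
0xD103D073 = 3506688115.

3506688115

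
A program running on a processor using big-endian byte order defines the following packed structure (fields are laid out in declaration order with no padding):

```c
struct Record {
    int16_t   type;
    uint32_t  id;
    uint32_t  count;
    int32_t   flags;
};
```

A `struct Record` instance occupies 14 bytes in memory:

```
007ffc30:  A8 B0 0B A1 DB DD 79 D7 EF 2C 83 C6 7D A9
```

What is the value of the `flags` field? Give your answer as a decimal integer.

`flags` follows `type` (2 B), `id` (4 B), `count` (4 B), so it starts at offset 2 + 4 + 4 = 10 and occupies 4 bytes.
Bytes at offsets 10..13: 83 C6 7D A9.
Big-endian stores the most-significant byte at the lowest address.
The bytes are already most-significant first: 0x83C67DA9.
Top bit is set, so as a signed 32-bit value this is 0x83C67DA9 − 2^32 = -2084143703.

-2084143703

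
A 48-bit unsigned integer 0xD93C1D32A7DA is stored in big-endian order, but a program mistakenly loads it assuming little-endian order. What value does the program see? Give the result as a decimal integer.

Stored big-endian, the bytes at ascending addresses are D9 3C 1D 32 A7 DA.
Read back as little-endian, the first byte is least significant, giving 0xDAA7321D3CD9.
0xDAA7321D3CD9 = 240411635170521.

240411635170521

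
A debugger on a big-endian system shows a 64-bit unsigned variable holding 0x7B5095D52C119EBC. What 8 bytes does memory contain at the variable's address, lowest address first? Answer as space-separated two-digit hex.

Split into bytes (most-significant first): 7B 50 95 D5 2C 11 9E BC.
Big-endian stores the most-significant byte at the lowest address.
So the memory order matches the most-significant-first order: 7B 50 95 D5 2C 11 9E BC.

7B 50 95 D5 2C 11 9E BC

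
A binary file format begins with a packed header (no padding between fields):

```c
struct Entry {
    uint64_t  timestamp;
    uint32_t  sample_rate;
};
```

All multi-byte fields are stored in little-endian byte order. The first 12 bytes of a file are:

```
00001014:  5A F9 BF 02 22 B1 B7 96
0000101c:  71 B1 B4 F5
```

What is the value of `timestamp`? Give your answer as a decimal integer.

`timestamp` is the first field, at byte offset 0, occupying 8 bytes.
Bytes at offsets 0..7: 5A F9 BF 02 22 B1 B7 96.
Little-endian: lowest address holds the least-significant byte.
Reassemble most-significant byte first: 96 B7 B1 22 02 BF F9 5A → 0x96B7B12202BFF95A.
0x96B7B12202BFF95A = 10860343786060380506.

10860343786060380506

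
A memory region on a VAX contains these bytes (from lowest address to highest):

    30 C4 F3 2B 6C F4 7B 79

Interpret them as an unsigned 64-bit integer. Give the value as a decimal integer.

Little-endian stores the least-significant byte at the lowest address.
Reassemble most-significant byte first: 79 7B F4 6C 2B F3 C4 30 → 0x797BF46C2BF3C430.
0x797BF46C2BF3C430 = 8753859046155732016.

8753859046155732016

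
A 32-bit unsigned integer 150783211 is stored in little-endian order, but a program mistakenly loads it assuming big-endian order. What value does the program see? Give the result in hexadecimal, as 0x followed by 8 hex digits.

0xEBC4FC08

150783211 in 32-bit hexadecimal is 0x08FCC4EB.
Stored little-endian, the bytes at ascending addresses are EB C4 FC 08.
Read back as big-endian, the last byte is least significant, giving 0xEBC4FC08.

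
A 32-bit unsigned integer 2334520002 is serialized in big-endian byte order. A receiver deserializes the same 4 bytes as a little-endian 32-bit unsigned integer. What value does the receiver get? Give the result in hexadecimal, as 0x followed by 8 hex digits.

2334520002 in 32-bit hexadecimal is 0x8B25F2C2.
Stored big-endian, the bytes at ascending addresses are 8B 25 F2 C2.
Read back as little-endian, the first byte is least significant, giving 0xC2F2258B.

0xC2F2258B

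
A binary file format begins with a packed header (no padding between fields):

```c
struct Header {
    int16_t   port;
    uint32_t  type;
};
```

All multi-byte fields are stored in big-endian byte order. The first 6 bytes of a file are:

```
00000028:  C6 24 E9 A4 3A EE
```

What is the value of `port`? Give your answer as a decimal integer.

-14812

`port` is the first field, at byte offset 0, occupying 2 bytes.
Bytes at offsets 0..1: C6 24.
Big-endian stores the most-significant byte at the lowest address.
The bytes are already most-significant first: 0xC624.
Top bit is set, so as a signed 16-bit value this is 0xC624 − 2^16 = -14812.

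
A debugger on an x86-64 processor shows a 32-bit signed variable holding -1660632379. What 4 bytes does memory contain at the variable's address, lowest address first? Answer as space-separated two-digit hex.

Two's complement of -1660632379 in 32 bits: 1660632379 = 0x62FB3D3B; invert → 0x9D04C2C4; add 1 → 0x9D04C2C5.
Split into bytes (most-significant first): 9D 04 C2 C5.
Little-endian: lowest address holds the least-significant byte.
So at ascending addresses the bytes are C5 C2 04 9D.

C5 C2 04 9D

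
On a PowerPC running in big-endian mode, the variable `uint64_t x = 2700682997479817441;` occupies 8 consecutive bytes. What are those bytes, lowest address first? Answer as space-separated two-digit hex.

25 7A C0 E0 9B B8 C0 E1

2700682997479817441 in hexadecimal, padded to 64 bits, is 0x257AC0E09BB8C0E1.
Split into bytes (most-significant first): 25 7A C0 E0 9B B8 C0 E1.
In big-endian order the high byte comes first in memory.
So the memory order matches the most-significant-first order: 25 7A C0 E0 9B B8 C0 E1.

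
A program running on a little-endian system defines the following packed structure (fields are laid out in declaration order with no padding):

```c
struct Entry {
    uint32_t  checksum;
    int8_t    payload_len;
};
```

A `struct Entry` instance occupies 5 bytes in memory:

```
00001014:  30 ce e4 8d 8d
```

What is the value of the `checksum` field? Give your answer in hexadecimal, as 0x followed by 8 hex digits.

`checksum` is the first field, at byte offset 0, occupying 4 bytes.
Bytes at offsets 0..3: 30 CE E4 8D.
Little-endian: lowest address holds the least-significant byte.
Reassemble most-significant byte first: 8D E4 CE 30 → 0x8DE4CE30.

0x8DE4CE30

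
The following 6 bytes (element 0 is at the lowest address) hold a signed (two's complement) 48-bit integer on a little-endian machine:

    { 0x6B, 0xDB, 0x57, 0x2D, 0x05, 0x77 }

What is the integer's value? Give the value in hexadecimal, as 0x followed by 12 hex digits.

Little-endian: lowest address holds the least-significant byte.
Reassemble most-significant byte first: 77 05 2D 57 DB 6B → 0x77052D57DB6B.

0x77052D57DB6B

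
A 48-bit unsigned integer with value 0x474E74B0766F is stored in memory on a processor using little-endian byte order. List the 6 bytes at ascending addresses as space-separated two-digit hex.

6F 76 B0 74 4E 47

Split into bytes (most-significant first): 47 4E 74 B0 76 6F.
Little-endian: lowest address holds the least-significant byte.
So at ascending addresses the bytes are 6F 76 B0 74 4E 47.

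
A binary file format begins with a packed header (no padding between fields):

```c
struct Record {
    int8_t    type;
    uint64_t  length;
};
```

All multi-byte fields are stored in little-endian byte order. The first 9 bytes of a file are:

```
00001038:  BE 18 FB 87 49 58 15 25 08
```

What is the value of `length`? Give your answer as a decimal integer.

`length` follows `type` (1 byte), so it starts at byte offset 1 and occupies 8 bytes.
Bytes at offsets 1..8: 18 FB 87 49 58 15 25 08.
In little-endian order the low byte comes first in memory.
Reassemble most-significant byte first: 08 25 15 58 49 87 FB 18 → 0x082515584987FB18.
0x082515584987FB18 = 586898795376671512.

586898795376671512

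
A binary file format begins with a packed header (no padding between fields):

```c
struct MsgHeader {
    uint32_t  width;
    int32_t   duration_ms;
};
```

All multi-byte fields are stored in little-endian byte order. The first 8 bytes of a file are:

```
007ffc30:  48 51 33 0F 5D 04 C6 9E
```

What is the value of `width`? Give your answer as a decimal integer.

255021384

`width` is the first field, at byte offset 0, occupying 4 bytes.
Bytes at offsets 0..3: 48 51 33 0F.
In little-endian order the low byte comes first in memory.
Reassemble most-significant byte first: 0F 33 51 48 → 0x0F335148.
0x0F335148 = 255021384.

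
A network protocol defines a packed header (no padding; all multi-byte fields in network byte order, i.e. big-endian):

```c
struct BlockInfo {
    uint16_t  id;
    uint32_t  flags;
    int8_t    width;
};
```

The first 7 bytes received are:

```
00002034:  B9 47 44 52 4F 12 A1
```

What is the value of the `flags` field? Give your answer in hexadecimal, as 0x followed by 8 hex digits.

0x44524F12

`flags` follows `id` (2 bytes), so it starts at byte offset 2 and occupies 4 bytes.
Bytes at offsets 2..5: 44 52 4F 12.
Big-endian stores the most-significant byte at the lowest address.
The bytes are already most-significant first: 0x44524F12.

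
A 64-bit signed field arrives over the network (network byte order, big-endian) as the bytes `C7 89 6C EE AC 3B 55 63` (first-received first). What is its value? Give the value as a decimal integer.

Big-endian: lowest address holds the most-significant byte.
The bytes are already most-significant first: 0xC7896CEEAC3B5563.
Top bit is set, so as a signed 64-bit value this is 0xC7896CEEAC3B5563 − 2^64 = -4068601016004946589.

-4068601016004946589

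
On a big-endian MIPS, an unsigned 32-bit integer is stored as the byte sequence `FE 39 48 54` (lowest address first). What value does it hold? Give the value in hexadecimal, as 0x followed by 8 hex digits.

Big-endian: lowest address holds the most-significant byte.
The bytes are already most-significant first: 0xFE394854.

0xFE394854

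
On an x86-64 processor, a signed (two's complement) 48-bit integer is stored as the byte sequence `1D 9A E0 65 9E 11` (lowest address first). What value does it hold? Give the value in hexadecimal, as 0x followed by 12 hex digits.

0x119E65E09A1D

Little-endian: lowest address holds the least-significant byte.
Reassemble most-significant byte first: 11 9E 65 E0 9A 1D → 0x119E65E09A1D.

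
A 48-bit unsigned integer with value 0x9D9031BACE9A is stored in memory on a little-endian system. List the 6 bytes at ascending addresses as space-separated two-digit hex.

9A CE BA 31 90 9D

Split into bytes (most-significant first): 9D 90 31 BA CE 9A.
Little-endian: lowest address holds the least-significant byte.
So at ascending addresses the bytes are 9A CE BA 31 90 9D.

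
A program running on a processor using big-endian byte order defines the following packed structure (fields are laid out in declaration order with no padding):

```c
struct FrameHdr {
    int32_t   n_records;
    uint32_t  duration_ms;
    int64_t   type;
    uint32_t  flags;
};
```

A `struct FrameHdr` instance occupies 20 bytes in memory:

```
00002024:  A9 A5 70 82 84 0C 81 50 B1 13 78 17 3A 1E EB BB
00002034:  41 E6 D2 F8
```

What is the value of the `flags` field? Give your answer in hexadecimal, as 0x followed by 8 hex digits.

`flags` follows `n_records` (4 B), `duration_ms` (4 B), `type` (8 B), so it starts at offset 4 + 4 + 8 = 16 and occupies 4 bytes.
Bytes at offsets 16..19: 41 E6 D2 F8.
In big-endian order the high byte comes first in memory.
The bytes are already most-significant first: 0x41E6D2F8.

0x41E6D2F8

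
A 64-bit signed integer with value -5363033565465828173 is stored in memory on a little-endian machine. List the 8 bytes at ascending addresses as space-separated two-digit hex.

Two's complement of -5363033565465828173 in 64 bits: 5363033565465828173 = 0x4A6D529CFC165B4D; invert → 0xB592AD6303E9A4B2; add 1 → 0xB592AD6303E9A4B3.
Split into bytes (most-significant first): B5 92 AD 63 03 E9 A4 B3.
Little-endian stores the least-significant byte at the lowest address.
So at ascending addresses the bytes are B3 A4 E9 03 63 AD 92 B5.

B3 A4 E9 03 63 AD 92 B5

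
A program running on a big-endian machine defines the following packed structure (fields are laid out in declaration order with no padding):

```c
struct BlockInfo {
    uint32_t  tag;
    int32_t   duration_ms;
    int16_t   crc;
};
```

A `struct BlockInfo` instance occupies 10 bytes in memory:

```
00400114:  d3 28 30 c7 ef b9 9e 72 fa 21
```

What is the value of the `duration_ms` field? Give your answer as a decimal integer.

`duration_ms` follows `tag` (4 bytes), so it starts at byte offset 4 and occupies 4 bytes.
Bytes at offsets 4..7: EF B9 9E 72.
Big-endian stores the most-significant byte at the lowest address.
The bytes are already most-significant first: 0xEFB99E72.
Top bit is set, so as a signed 32-bit value this is 0xEFB99E72 − 2^32 = -273047950.

-273047950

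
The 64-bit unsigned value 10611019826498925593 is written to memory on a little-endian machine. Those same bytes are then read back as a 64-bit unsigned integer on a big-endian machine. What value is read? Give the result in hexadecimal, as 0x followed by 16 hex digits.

10611019826498925593 in 64-bit hexadecimal is 0x9341EA5007187419.
Stored little-endian, the bytes at ascending addresses are 19 74 18 07 50 EA 41 93.
Read back as big-endian, the last byte is least significant, giving 0x1974180750EA4193.

0x1974180750EA4193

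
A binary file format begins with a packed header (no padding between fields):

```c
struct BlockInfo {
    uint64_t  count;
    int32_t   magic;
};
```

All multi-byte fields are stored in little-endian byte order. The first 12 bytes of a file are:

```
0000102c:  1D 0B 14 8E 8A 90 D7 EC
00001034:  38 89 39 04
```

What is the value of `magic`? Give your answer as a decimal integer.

`magic` follows `count` (8 bytes), so it starts at byte offset 8 and occupies 4 bytes.
Bytes at offsets 8..11: 38 89 39 04.
Little-endian: lowest address holds the least-significant byte.
Reassemble most-significant byte first: 04 39 89 38 → 0x04398938.
0x04398938 = 70879544.

70879544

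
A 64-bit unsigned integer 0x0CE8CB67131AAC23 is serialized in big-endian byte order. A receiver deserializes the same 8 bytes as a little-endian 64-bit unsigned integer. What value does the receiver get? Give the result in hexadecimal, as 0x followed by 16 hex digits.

Stored big-endian, the bytes at ascending addresses are 0C E8 CB 67 13 1A AC 23.
Read back as little-endian, the first byte is least significant, giving 0x23AC1A1367CBE80C.

0x23AC1A1367CBE80C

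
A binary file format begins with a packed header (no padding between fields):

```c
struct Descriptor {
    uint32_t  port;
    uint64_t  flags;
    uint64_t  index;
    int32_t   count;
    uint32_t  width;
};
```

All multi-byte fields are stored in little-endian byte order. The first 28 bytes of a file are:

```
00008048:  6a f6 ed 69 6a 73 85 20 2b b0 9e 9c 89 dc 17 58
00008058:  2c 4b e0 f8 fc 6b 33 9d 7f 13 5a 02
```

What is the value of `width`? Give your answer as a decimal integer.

39457663

`width` follows `port` (4 B), `flags` (8 B), `index` (8 B), `count` (4 B), so it starts at offset 4 + 8 + 8 + 4 = 24 and occupies 4 bytes.
Bytes at offsets 24..27: 7F 13 5A 02.
In little-endian order the low byte comes first in memory.
Reassemble most-significant byte first: 02 5A 13 7F → 0x025A137F.
0x025A137F = 39457663.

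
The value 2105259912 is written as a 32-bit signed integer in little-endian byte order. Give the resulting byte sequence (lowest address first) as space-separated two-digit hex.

88 B7 7B 7D

2105259912 in hexadecimal, padded to 32 bits, is 0x7D7BB788.
Split into bytes (most-significant first): 7D 7B B7 88.
In little-endian order the low byte comes first in memory.
So at ascending addresses the bytes are 88 B7 7B 7D.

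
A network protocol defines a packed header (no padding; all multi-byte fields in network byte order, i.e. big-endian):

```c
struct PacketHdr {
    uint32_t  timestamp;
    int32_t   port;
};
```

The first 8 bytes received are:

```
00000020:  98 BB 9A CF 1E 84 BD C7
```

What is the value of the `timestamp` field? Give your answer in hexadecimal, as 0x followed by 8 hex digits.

0x98BB9ACF

`timestamp` is the first field, at byte offset 0, occupying 4 bytes.
Bytes at offsets 0..3: 98 BB 9A CF.
Big-endian: lowest address holds the most-significant byte.
The bytes are already most-significant first: 0x98BB9ACF.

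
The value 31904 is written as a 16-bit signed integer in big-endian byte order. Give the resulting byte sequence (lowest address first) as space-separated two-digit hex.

7C A0

31904 in hexadecimal, padded to 16 bits, is 0x7CA0.
Split into bytes (most-significant first): 7C A0.
Big-endian stores the most-significant byte at the lowest address.
So the memory order matches the most-significant-first order: 7C A0.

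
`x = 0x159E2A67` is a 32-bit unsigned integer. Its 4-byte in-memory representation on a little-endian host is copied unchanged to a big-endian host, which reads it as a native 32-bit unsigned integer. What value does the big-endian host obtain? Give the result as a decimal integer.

Stored little-endian, the bytes at ascending addresses are 67 2A 9E 15.
Read back as big-endian, the last byte is least significant, giving 0x672A9E15.
0x672A9E15 = 1730846229.

1730846229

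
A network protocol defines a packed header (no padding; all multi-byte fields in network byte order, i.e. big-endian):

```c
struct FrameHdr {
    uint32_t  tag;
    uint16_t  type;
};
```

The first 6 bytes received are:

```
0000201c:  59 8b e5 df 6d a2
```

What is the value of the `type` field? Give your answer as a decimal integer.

`type` follows `tag` (4 bytes), so it starts at byte offset 4 and occupies 2 bytes.
Bytes at offsets 4..5: 6D A2.
Big-endian: lowest address holds the most-significant byte.
The bytes are already most-significant first: 0x6DA2.
0x6DA2 = 28066.

28066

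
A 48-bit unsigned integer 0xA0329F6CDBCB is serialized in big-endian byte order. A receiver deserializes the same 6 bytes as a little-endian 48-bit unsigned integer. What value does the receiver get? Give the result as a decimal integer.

224143280648864

Stored big-endian, the bytes at ascending addresses are A0 32 9F 6C DB CB.
Read back as little-endian, the first byte is least significant, giving 0xCBDB6C9F32A0.
0xCBDB6C9F32A0 = 224143280648864.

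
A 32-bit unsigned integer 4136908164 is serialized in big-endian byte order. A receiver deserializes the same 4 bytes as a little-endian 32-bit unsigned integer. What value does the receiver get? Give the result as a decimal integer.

2218104054

4136908164 in 32-bit hexadecimal is 0xF6943584.
Stored big-endian, the bytes at ascending addresses are F6 94 35 84.
Read back as little-endian, the first byte is least significant, giving 0x843594F6.
0x843594F6 = 2218104054.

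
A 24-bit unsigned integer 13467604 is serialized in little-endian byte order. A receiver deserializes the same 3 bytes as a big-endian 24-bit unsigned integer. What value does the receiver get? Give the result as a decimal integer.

13467604 in 24-bit hexadecimal is 0xCD7FD4.
Stored little-endian, the bytes at ascending addresses are D4 7F CD.
Read back as big-endian, the last byte is least significant, giving 0xD47FCD.
0xD47FCD = 13926349.

13926349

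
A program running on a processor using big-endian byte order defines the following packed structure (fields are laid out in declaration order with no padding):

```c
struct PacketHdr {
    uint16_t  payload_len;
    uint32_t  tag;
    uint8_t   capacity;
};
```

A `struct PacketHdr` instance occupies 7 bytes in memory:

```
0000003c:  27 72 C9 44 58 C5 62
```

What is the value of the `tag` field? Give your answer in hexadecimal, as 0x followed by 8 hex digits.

0xC94458C5

`tag` follows `payload_len` (2 bytes), so it starts at byte offset 2 and occupies 4 bytes.
Bytes at offsets 2..5: C9 44 58 C5.
Big-endian: lowest address holds the most-significant byte.
The bytes are already most-significant first: 0xC94458C5.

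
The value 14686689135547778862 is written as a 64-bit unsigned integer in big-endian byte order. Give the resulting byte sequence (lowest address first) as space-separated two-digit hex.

14686689135547778862 in hexadecimal, padded to 64 bits, is 0xCBD199F492EA072E.
Split into bytes (most-significant first): CB D1 99 F4 92 EA 07 2E.
In big-endian order the high byte comes first in memory.
So the memory order matches the most-significant-first order: CB D1 99 F4 92 EA 07 2E.

CB D1 99 F4 92 EA 07 2E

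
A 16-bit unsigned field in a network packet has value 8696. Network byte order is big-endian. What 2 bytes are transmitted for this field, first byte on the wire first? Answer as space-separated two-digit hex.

8696 in hexadecimal, padded to 16 bits, is 0x21F8.
Split into bytes (most-significant first): 21 F8.
Big-endian: lowest address holds the most-significant byte.
So the memory order matches the most-significant-first order: 21 F8.

21 F8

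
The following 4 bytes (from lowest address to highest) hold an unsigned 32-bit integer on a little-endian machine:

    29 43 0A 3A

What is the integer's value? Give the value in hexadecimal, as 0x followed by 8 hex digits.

0x3A0A4329

Little-endian: lowest address holds the least-significant byte.
Reassemble most-significant byte first: 3A 0A 43 29 → 0x3A0A4329.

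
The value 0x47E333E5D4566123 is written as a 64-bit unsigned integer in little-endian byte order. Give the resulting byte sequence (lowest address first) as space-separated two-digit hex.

Split into bytes (most-significant first): 47 E3 33 E5 D4 56 61 23.
Little-endian stores the least-significant byte at the lowest address.
So at ascending addresses the bytes are 23 61 56 D4 E5 33 E3 47.

23 61 56 D4 E5 33 E3 47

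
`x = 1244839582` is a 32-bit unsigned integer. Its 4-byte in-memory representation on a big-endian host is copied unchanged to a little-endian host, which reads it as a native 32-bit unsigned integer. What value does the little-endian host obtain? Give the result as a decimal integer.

2663264842

1244839582 in 32-bit hexadecimal is 0x4A32BE9E.
Stored big-endian, the bytes at ascending addresses are 4A 32 BE 9E.
Read back as little-endian, the first byte is least significant, giving 0x9EBE324A.
0x9EBE324A = 2663264842.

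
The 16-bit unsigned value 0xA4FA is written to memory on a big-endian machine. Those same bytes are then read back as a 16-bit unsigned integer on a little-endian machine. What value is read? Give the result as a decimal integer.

Stored big-endian, the bytes at ascending addresses are A4 FA.
Read back as little-endian, the first byte is least significant, giving 0xFAA4.
0xFAA4 = 64164.

64164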